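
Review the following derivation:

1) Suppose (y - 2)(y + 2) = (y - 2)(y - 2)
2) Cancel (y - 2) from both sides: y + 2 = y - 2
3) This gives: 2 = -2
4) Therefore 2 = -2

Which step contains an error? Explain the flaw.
Step 2: Cancel (y - 2) from both sides: y + 2 = y - 2

Step 2 cancels (y - 2) from both sides. This is only valid if (y - 2) ≠ 0, i.e., y ≠ 2. When y = 2, both sides equal zero regardless of the other factors. The correct approach requires considering y = 2 as a separate case.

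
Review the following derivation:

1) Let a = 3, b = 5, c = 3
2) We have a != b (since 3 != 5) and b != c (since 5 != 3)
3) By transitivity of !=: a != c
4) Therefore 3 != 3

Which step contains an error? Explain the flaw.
Step 3: By transitivity of !=: a != c

Step 3 incorrectly applies transitivity to the '!=' relation. Transitivity states: if a R b and b R c, then a R c. However, '!=' is not transitive. Counterexample: 3 != 5 and 5 != 3, but 3 = 3 (both equal 3). Transitivity holds for relations like <, <=, =, but not for !=.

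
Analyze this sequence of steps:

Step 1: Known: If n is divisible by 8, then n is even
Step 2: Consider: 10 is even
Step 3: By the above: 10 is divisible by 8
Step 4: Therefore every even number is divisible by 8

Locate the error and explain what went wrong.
Step 3: By the above: 10 is divisible by 8

Step 3 commits the fallacy of affirming the consequent. The known fact 'divisible by 8 → even' does NOT imply 'even → divisible by 8'. That would be the converse, which is false. For example, 10 is even but 10 ÷ 8 = 1.25, which is not an integer.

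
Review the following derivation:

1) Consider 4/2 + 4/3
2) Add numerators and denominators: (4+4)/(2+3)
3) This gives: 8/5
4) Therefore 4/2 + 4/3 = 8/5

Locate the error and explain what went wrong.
Step 2: Add numerators and denominators: (4+4)/(2+3)

Step 2 incorrectly adds fractions by separately adding numerators and denominators. This is wrong. The correct method requires a common denominator: 4/2 + 4/3 = (4×3 + 4×2)/(2×3) = 20/6 = 10/3. The method used gives 8/5, which is different.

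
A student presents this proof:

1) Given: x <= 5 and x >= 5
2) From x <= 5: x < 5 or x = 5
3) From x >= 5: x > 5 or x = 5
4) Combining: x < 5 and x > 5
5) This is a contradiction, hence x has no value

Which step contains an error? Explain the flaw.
Step 4: Combining: x < 5 and x > 5

Step 4 incorrectly combines the conditions. From x <= 5 and x >= 5, the intersection is x = 5. The error treats the 'or' cases as 'and' requirements. The correct conclusion is that x = 5 is the unique solution, not that no solution exists.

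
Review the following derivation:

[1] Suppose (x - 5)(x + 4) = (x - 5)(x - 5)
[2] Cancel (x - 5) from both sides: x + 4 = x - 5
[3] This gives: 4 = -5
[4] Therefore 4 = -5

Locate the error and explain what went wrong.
Step 2: Cancel (x - 5) from both sides: x + 4 = x - 5

Step 2 cancels (x - 5) from both sides. This is only valid if (x - 5) ≠ 0, i.e., x ≠ 5. When x = 5, both sides equal zero regardless of the other factors. The correct approach requires considering x = 5 as a separate case.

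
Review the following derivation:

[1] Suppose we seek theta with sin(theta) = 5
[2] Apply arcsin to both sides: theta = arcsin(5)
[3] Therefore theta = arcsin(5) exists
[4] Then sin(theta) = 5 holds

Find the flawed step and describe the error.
Step 2: Apply arcsin to both sides: theta = arcsin(5)

Step 2 applies arcsin to 5. However, arcsin(x) is only defined for x in [-1, 1] because sin(theta) can only produce values in that range. Since |5| > 1, arcsin(5) is undefined. There is no angle whose sine equals 5.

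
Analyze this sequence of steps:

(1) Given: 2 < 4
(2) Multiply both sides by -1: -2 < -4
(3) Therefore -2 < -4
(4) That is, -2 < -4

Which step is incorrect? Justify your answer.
Step 2: Multiply both sides by -1: -2 < -4

Step 2 multiplies both sides by -1 but fails to reverse the inequality sign. When multiplying (or dividing) an inequality by a negative number, the direction must be reversed. Since 2 < 4, we should get -2 > -4, i.e., -2 > -4.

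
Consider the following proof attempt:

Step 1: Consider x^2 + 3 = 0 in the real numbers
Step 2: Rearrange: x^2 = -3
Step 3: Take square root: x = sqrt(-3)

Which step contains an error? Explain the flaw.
Step 3: Take square root: x = sqrt(-3)

Step 3 takes the square root of -3, which is negative. In the real number system, the square root of a negative number is undefined. The equation x^2 + 3 = 0 has no real solutions. Square roots of negative numbers only exist in the complex numbers.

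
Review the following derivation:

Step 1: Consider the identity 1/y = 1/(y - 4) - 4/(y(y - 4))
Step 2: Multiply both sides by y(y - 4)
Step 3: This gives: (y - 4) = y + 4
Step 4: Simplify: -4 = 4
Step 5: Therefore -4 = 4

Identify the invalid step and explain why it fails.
Step 3: This gives: (y - 4) = y + 4

Step 3 makes a sign error when clearing denominators. Multiplying -4/(y(y - 4)) by y(y - 4) gives -4, not +4. The correct result is (y - 4) = y - 4, which is trivially true, not (y - 4) = y + 4. (Step 1 is a valid identity: 1/(y - 4) - 4/(y(y - 4)) = (y - 4)/(y(y - 4)) = 1/y.)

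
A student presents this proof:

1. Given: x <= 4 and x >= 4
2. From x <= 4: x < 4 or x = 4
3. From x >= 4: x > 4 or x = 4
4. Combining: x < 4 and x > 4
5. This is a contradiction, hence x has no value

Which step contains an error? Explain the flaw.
Step 4: Combining: x < 4 and x > 4

Step 4 incorrectly combines the conditions. From x <= 4 and x >= 4, the intersection is x = 4. The error treats the 'or' cases as 'and' requirements. The correct conclusion is that x = 4 is the unique solution, not that no solution exists.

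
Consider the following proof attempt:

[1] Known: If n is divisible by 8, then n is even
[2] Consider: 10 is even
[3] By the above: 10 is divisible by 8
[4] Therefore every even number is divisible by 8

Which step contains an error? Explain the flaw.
Step 3: By the above: 10 is divisible by 8

Step 3 commits the fallacy of affirming the consequent. The known fact 'divisible by 8 → even' does NOT imply 'even → divisible by 8'. That would be the converse, which is false. For example, 10 is even but 10 ÷ 8 = 1.25, which is not an integer.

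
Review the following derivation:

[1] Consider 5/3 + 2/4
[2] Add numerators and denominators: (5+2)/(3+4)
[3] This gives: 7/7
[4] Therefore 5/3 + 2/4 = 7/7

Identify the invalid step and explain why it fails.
Step 2: Add numerators and denominators: (5+2)/(3+4)

Step 2 incorrectly adds fractions by separately adding numerators and denominators. This is wrong. The correct method requires a common denominator: 5/3 + 2/4 = (5×4 + 2×3)/(3×4) = 26/12 = 13/6. The method used gives 7/7, which is different.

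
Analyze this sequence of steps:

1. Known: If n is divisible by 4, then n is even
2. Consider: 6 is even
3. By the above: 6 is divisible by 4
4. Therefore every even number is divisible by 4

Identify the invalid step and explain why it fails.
Step 3: By the above: 6 is divisible by 4

Step 3 commits the fallacy of affirming the consequent. The known fact 'divisible by 4 → even' does NOT imply 'even → divisible by 4'. That would be the converse, which is false. For example, 6 is even but 6 ÷ 4 = 1.50, which is not an integer.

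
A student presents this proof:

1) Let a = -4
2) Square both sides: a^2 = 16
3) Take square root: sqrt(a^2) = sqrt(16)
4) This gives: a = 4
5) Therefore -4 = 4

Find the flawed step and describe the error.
Step 4: This gives: a = 4

Step 4 incorrectly states that sqrt(a^2) = a. The correct identity is sqrt(a^2) = |a|. Since a = -4 < 0, we have sqrt(a^2) = |-4| = 4, not a = -4.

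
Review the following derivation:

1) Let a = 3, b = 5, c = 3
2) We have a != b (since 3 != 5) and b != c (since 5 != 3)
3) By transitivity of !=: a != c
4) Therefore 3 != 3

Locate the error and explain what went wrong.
Step 3: By transitivity of !=: a != c

Step 3 incorrectly applies transitivity to the '!=' relation. Transitivity states: if a R b and b R c, then a R c. However, '!=' is not transitive. Counterexample: 3 != 5 and 5 != 3, but 3 = 3 (both equal 3). Transitivity holds for relations like <, <=, =, but not for !=.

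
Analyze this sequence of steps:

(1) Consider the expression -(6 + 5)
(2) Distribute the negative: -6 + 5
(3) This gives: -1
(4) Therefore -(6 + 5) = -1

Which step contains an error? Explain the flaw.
Step 2: Distribute the negative: -6 + 5

Step 2 incorrectly distributes the negative sign. The correct distribution is -(6 + 5) = -6 - 5 = -11. The negative must be applied to both terms, not just the first. The error treats -(6 + 5) as -6 + 5, which equals -1 instead of -11.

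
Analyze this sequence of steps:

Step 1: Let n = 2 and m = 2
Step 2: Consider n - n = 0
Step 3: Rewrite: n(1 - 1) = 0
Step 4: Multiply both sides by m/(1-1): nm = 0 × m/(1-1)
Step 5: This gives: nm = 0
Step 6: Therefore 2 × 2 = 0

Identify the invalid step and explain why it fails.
Step 4: Multiply both sides by m/(1-1): nm = 0 × m/(1-1)

Step 4 multiplies both sides by m/(1-1). However, 1-1 = 0, so this is multiplication by m/0, which is undefined. We cannot multiply by an undefined expression.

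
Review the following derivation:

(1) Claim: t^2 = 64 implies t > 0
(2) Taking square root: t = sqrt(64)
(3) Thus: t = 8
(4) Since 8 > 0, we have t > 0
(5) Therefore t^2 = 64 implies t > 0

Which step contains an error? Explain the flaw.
Step 2: Taking square root: t = sqrt(64)

Step 2 takes the square root and assumes the positive root only. The equation t^2 = 64 actually has two solutions: t = 8 and t = -8. The proof silently assumes t > 0 without justification, then uses this assumption to conclude t > 0, which is circular. The counterexample t = -8 shows the claim is false.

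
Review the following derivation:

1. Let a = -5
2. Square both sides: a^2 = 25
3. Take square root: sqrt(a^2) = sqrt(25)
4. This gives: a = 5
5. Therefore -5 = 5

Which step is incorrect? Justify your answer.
Step 4: This gives: a = 5

Step 4 incorrectly states that sqrt(a^2) = a. The correct identity is sqrt(a^2) = |a|. Since a = -5 < 0, we have sqrt(a^2) = |-5| = 5, not a = -5.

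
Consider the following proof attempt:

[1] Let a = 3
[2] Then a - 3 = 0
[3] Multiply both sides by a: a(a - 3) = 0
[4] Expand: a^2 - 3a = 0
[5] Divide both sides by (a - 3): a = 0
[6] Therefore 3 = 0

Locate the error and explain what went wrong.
Step 5: Divide both sides by (a - 3): a = 0

Step 5 divides both sides by (a - 3). However, since a = 3, we have (a - 3) = 0. Division by zero is undefined, making this step invalid.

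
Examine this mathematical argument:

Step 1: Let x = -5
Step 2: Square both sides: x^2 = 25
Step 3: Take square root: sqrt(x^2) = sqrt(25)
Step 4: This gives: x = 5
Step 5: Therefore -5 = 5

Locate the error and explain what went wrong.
Step 4: This gives: x = 5

Step 4 incorrectly states that sqrt(x^2) = x. The correct identity is sqrt(x^2) = |x|. Since x = -5 < 0, we have sqrt(x^2) = |-5| = 5, not x = -5.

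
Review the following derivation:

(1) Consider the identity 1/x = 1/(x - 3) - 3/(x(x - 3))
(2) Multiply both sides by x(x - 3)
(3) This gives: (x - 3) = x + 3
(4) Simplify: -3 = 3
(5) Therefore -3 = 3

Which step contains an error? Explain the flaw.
Step 3: This gives: (x - 3) = x + 3

Step 3 makes a sign error when clearing denominators. Multiplying -3/(x(x - 3)) by x(x - 3) gives -3, not +3. The correct result is (x - 3) = x - 3, which is trivially true, not (x - 3) = x + 3. (Step 1 is a valid identity: 1/(x - 3) - 3/(x(x - 3)) = (x - 3)/(x(x - 3)) = 1/x.)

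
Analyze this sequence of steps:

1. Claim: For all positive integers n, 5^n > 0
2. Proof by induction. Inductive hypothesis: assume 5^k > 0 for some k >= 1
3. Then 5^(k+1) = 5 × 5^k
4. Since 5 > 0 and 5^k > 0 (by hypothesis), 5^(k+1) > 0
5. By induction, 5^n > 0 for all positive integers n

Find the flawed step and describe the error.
Step 5: By induction, 5^n > 0 for all positive integers n

Step 5 concludes the proof by induction, but no base case was ever established. A valid induction proof requires: (1) a base case proving 5^1 > 0, and (2) an inductive step showing IF 5^k > 0 THEN 5^(k+1) > 0. Steps 2-4 correctly establish the inductive step, but without the base case the conclusion in step 5 does not follow.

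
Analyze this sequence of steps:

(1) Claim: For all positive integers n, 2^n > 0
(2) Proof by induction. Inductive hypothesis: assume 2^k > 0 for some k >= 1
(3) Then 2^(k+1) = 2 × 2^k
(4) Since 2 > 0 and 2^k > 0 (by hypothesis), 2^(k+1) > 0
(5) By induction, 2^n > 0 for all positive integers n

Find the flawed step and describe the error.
Step 5: By induction, 2^n > 0 for all positive integers n

Step 5 concludes the proof by induction, but no base case was ever established. A valid induction proof requires: (1) a base case proving 2^1 > 0, and (2) an inductive step showing IF 2^k > 0 THEN 2^(k+1) > 0. Steps 2-4 correctly establish the inductive step, but without the base case the conclusion in step 5 does not follow.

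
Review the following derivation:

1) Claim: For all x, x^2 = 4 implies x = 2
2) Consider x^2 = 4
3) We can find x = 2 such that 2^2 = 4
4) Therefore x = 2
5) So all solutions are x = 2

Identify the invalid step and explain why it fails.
Step 4: Therefore x = 2

Step 4 incorrectly concludes that x = 2 is the only solution. The proof shows that x = 2 is A solution (existence), but does not show it is the ONLY solution (uniqueness). In fact, x = -2 is also a solution since (-2)^2 = 4. Finding one solution doesn't prove there are no others.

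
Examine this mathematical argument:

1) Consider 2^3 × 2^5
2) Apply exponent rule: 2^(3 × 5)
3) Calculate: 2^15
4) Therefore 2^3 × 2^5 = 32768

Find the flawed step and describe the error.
Step 2: Apply exponent rule: 2^(3 × 5)

Step 2 incorrectly states that a^b × a^c = a^(b×c). The correct rule is a^b × a^c = a^(b+c). The actual value is 2^3 × 2^5 = 2^8 = 256, not 2^15 = 32768.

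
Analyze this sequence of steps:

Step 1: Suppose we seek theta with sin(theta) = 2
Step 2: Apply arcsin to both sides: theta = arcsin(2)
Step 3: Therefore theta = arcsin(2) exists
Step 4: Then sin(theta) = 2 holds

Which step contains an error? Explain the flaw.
Step 2: Apply arcsin to both sides: theta = arcsin(2)

Step 2 applies arcsin to 2. However, arcsin(x) is only defined for x in [-1, 1] because sin(theta) can only produce values in that range. Since |2| > 1, arcsin(2) is undefined. There is no angle whose sine equals 2.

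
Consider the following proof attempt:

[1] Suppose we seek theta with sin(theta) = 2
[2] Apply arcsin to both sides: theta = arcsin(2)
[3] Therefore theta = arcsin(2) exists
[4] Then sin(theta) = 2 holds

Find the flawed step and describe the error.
Step 2: Apply arcsin to both sides: theta = arcsin(2)

Step 2 applies arcsin to 2. However, arcsin(x) is only defined for x in [-1, 1] because sin(theta) can only produce values in that range. Since |2| > 1, arcsin(2) is undefined. There is no angle whose sine equals 2.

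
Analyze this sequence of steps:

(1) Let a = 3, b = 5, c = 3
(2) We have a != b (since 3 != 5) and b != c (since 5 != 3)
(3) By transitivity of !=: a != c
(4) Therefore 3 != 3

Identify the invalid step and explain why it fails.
Step 3: By transitivity of !=: a != c

Step 3 incorrectly applies transitivity to the '!=' relation. Transitivity states: if a R b and b R c, then a R c. However, '!=' is not transitive. Counterexample: 3 != 5 and 5 != 3, but 3 = 3 (both equal 3). Transitivity holds for relations like <, <=, =, but not for !=.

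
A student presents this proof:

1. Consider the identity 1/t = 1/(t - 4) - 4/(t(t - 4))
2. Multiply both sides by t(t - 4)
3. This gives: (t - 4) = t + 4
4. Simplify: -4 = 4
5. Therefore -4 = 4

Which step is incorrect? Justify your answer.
Step 3: This gives: (t - 4) = t + 4

Step 3 makes a sign error when clearing denominators. Multiplying -4/(t(t - 4)) by t(t - 4) gives -4, not +4. The correct result is (t - 4) = t - 4, which is trivially true, not (t - 4) = t + 4. (Step 1 is a valid identity: 1/(t - 4) - 4/(t(t - 4)) = (t - 4)/(t(t - 4)) = 1/t.)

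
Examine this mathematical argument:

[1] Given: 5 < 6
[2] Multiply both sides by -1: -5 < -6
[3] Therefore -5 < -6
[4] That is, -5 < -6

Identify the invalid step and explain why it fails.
Step 2: Multiply both sides by -1: -5 < -6

Step 2 multiplies both sides by -1 but fails to reverse the inequality sign. When multiplying (or dividing) an inequality by a negative number, the direction must be reversed. Since 5 < 6, we should get -5 > -6, i.e., -5 > -6.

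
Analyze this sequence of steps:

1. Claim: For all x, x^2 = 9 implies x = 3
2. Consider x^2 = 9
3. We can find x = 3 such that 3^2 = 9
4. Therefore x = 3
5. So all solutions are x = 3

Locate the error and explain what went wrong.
Step 4: Therefore x = 3

Step 4 incorrectly concludes that x = 3 is the only solution. The proof shows that x = 3 is A solution (existence), but does not show it is the ONLY solution (uniqueness). In fact, x = -3 is also a solution since (-3)^2 = 9. Finding one solution doesn't prove there are no others.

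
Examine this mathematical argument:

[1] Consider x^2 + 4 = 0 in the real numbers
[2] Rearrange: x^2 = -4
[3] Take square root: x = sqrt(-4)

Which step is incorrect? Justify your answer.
Step 3: Take square root: x = sqrt(-4)

Step 3 takes the square root of -4, which is negative. In the real number system, the square root of a negative number is undefined. The equation x^2 + 4 = 0 has no real solutions. Square roots of negative numbers only exist in the complex numbers.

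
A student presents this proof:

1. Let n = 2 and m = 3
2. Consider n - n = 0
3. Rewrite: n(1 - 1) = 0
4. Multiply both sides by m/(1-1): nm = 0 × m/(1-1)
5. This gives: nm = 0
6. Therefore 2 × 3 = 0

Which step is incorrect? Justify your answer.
Step 4: Multiply both sides by m/(1-1): nm = 0 × m/(1-1)

Step 4 multiplies both sides by m/(1-1). However, 1-1 = 0, so this is multiplication by m/0, which is undefined. We cannot multiply by an undefined expression.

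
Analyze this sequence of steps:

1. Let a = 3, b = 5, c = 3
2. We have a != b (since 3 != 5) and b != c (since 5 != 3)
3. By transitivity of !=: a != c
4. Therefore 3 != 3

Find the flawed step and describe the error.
Step 3: By transitivity of !=: a != c

Step 3 incorrectly applies transitivity to the '!=' relation. Transitivity states: if a R b and b R c, then a R c. However, '!=' is not transitive. Counterexample: 3 != 5 and 5 != 3, but 3 = 3 (both equal 3). Transitivity holds for relations like <, <=, =, but not for !=.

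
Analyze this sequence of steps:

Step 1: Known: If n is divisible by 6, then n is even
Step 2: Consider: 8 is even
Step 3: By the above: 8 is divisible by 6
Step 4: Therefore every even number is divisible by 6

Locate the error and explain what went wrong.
Step 3: By the above: 8 is divisible by 6

Step 3 commits the fallacy of affirming the consequent. The known fact 'divisible by 6 → even' does NOT imply 'even → divisible by 6'. That would be the converse, which is false. For example, 8 is even but 8 ÷ 6 = 1.33, which is not an integer.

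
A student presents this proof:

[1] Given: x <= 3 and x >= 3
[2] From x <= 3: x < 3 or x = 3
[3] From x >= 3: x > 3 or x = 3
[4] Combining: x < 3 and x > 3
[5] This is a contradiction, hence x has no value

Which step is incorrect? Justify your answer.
Step 4: Combining: x < 3 and x > 3

Step 4 incorrectly combines the conditions. From x <= 3 and x >= 3, the intersection is x = 3. The error treats the 'or' cases as 'and' requirements. The correct conclusion is that x = 3 is the unique solution, not that no solution exists.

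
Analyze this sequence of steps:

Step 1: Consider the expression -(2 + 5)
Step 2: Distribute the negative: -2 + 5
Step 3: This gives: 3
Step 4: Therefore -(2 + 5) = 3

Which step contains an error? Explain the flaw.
Step 2: Distribute the negative: -2 + 5

Step 2 incorrectly distributes the negative sign. The correct distribution is -(2 + 5) = -2 - 5 = -7. The negative must be applied to both terms, not just the first. The error treats -(2 + 5) as -2 + 5, which equals 3 instead of -7.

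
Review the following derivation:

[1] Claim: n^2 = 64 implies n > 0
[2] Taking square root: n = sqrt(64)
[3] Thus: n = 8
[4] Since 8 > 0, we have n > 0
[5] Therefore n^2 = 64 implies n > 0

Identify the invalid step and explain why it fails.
Step 2: Taking square root: n = sqrt(64)

Step 2 takes the square root and assumes the positive root only. The equation n^2 = 64 actually has two solutions: n = 8 and n = -8. The proof silently assumes n > 0 without justification, then uses this assumption to conclude n > 0, which is circular. The counterexample n = -8 shows the claim is false.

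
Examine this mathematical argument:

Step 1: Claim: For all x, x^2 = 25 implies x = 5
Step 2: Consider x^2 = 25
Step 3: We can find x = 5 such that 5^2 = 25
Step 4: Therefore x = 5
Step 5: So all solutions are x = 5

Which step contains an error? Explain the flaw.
Step 4: Therefore x = 5

Step 4 incorrectly concludes that x = 5 is the only solution. The proof shows that x = 5 is A solution (existence), but does not show it is the ONLY solution (uniqueness). In fact, x = -5 is also a solution since (-5)^2 = 25. Finding one solution doesn't prove there are no others.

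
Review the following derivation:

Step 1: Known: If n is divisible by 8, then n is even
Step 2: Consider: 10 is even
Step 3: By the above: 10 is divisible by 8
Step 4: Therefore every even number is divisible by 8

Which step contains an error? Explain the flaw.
Step 3: By the above: 10 is divisible by 8

Step 3 commits the fallacy of affirming the consequent. The known fact 'divisible by 8 → even' does NOT imply 'even → divisible by 8'. That would be the converse, which is false. For example, 10 is even but 10 ÷ 8 = 1.25, which is not an integer.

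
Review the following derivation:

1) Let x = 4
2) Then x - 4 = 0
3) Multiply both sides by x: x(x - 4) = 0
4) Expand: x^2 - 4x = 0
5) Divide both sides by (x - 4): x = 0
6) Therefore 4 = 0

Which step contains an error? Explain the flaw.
Step 5: Divide both sides by (x - 4): x = 0

Step 5 divides both sides by (x - 4). However, since x = 4, we have (x - 4) = 0. Division by zero is undefined, making this step invalid.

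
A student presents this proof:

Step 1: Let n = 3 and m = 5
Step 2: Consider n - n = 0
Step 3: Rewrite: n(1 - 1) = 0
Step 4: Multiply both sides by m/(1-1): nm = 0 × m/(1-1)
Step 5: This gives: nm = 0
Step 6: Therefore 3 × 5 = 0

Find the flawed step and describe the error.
Step 4: Multiply both sides by m/(1-1): nm = 0 × m/(1-1)

Step 4 multiplies both sides by m/(1-1). However, 1-1 = 0, so this is multiplication by m/0, which is undefined. We cannot multiply by an undefined expression.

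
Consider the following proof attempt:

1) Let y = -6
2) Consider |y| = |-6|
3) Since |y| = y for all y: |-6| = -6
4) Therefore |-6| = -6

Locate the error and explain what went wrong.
Step 3: Since |y| = y for all y: |-6| = -6

Step 3 incorrectly states that |y| = y for all y. The correct definition is |y| = y when y >= 0, and |y| = -y when y < 0. Since -6 < 0, we have |-6| = -(-6) = 6, not -6.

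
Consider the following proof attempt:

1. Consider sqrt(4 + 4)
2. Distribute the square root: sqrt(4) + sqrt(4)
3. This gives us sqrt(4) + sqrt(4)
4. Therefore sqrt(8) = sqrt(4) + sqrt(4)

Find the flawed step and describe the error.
Step 2: Distribute the square root: sqrt(4) + sqrt(4)

Step 2 incorrectly 'distributes' the square root over addition. The square root function does not distribute: sqrt(a + b) ≠ sqrt(a) + sqrt(b). In fact, sqrt(4 + 4) = sqrt(8) ≈ 2.8284, while sqrt(4) + sqrt(4) ≈ 4.0000.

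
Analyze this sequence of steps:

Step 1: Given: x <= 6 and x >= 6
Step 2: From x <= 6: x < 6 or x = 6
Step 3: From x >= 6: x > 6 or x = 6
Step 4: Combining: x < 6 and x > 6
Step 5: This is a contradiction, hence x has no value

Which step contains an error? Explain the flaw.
Step 4: Combining: x < 6 and x > 6

Step 4 incorrectly combines the conditions. From x <= 6 and x >= 6, the intersection is x = 6. The error treats the 'or' cases as 'and' requirements. The correct conclusion is that x = 6 is the unique solution, not that no solution exists.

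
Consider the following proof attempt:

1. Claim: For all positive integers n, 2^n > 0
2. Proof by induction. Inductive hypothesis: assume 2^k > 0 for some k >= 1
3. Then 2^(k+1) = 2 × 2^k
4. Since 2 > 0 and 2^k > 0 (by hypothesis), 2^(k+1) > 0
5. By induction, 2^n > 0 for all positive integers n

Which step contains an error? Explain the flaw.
Step 5: By induction, 2^n > 0 for all positive integers n

Step 5 concludes the proof by induction, but no base case was ever established. A valid induction proof requires: (1) a base case proving 2^1 > 0, and (2) an inductive step showing IF 2^k > 0 THEN 2^(k+1) > 0. Steps 2-4 correctly establish the inductive step, but without the base case the conclusion in step 5 does not follow.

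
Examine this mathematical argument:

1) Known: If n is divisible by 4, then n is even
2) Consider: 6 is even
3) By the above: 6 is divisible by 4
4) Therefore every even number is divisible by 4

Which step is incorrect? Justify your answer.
Step 3: By the above: 6 is divisible by 4

Step 3 commits the fallacy of affirming the consequent. The known fact 'divisible by 4 → even' does NOT imply 'even → divisible by 4'. That would be the converse, which is false. For example, 6 is even but 6 ÷ 4 = 1.50, which is not an integer.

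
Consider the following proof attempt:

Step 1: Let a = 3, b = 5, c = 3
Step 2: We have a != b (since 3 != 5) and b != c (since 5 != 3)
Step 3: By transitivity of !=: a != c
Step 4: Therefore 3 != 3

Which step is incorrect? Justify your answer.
Step 3: By transitivity of !=: a != c

Step 3 incorrectly applies transitivity to the '!=' relation. Transitivity states: if a R b and b R c, then a R c. However, '!=' is not transitive. Counterexample: 3 != 5 and 5 != 3, but 3 = 3 (both equal 3). Transitivity holds for relations like <, <=, =, but not for !=.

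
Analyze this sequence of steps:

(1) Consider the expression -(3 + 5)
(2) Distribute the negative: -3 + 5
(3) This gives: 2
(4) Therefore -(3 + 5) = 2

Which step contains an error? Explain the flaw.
Step 2: Distribute the negative: -3 + 5

Step 2 incorrectly distributes the negative sign. The correct distribution is -(3 + 5) = -3 - 5 = -8. The negative must be applied to both terms, not just the first. The error treats -(3 + 5) as -3 + 5, which equals 2 instead of -8.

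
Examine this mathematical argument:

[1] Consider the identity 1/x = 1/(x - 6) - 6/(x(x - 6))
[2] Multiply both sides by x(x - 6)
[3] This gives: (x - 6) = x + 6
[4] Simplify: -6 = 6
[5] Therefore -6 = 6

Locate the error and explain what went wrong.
Step 3: This gives: (x - 6) = x + 6

Step 3 makes a sign error when clearing denominators. Multiplying -6/(x(x - 6)) by x(x - 6) gives -6, not +6. The correct result is (x - 6) = x - 6, which is trivially true, not (x - 6) = x + 6. (Step 1 is a valid identity: 1/(x - 6) - 6/(x(x - 6)) = (x - 6)/(x(x - 6)) = 1/x.)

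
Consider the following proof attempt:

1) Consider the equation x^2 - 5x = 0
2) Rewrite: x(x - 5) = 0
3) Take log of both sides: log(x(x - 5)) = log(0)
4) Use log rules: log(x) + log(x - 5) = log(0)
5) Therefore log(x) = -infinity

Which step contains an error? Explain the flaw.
Step 3: Take log of both sides: log(x(x - 5)) = log(0)

Step 3 takes the logarithm of both sides, resulting in log(0) on the right side. The logarithm is only defined for positive numbers; log(0) is undefined (approaches negative infinity). This operation is invalid.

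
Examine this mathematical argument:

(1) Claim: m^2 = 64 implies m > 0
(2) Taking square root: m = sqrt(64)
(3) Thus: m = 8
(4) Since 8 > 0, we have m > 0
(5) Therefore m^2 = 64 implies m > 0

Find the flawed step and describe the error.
Step 2: Taking square root: m = sqrt(64)

Step 2 takes the square root and assumes the positive root only. The equation m^2 = 64 actually has two solutions: m = 8 and m = -8. The proof silently assumes m > 0 without justification, then uses this assumption to conclude m > 0, which is circular. The counterexample m = -8 shows the claim is false.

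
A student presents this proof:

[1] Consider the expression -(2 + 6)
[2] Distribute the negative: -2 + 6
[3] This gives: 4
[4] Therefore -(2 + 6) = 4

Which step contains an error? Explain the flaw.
Step 2: Distribute the negative: -2 + 6

Step 2 incorrectly distributes the negative sign. The correct distribution is -(2 + 6) = -2 - 6 = -8. The negative must be applied to both terms, not just the first. The error treats -(2 + 6) as -2 + 6, which equals 4 instead of -8.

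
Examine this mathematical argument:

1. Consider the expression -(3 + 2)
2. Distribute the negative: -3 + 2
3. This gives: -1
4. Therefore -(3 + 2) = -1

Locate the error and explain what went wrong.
Step 2: Distribute the negative: -3 + 2

Step 2 incorrectly distributes the negative sign. The correct distribution is -(3 + 2) = -3 - 2 = -5. The negative must be applied to both terms, not just the first. The error treats -(3 + 2) as -3 + 2, which equals -1 instead of -5.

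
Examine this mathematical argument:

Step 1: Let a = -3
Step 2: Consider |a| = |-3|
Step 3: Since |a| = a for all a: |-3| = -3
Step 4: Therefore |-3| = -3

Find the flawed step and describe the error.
Step 3: Since |a| = a for all a: |-3| = -3

Step 3 incorrectly states that |a| = a for all a. The correct definition is |a| = a when a >= 0, and |a| = -a when a < 0. Since -3 < 0, we have |-3| = -(-3) = 3, not -3.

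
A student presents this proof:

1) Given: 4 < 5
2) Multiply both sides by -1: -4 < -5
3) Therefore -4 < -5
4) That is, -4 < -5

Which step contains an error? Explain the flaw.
Step 2: Multiply both sides by -1: -4 < -5

Step 2 multiplies both sides by -1 but fails to reverse the inequality sign. When multiplying (or dividing) an inequality by a negative number, the direction must be reversed. Since 4 < 5, we should get -4 > -5, i.e., -4 > -5.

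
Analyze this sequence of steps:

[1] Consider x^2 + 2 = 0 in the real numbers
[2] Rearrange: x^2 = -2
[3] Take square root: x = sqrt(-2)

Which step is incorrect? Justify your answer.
Step 3: Take square root: x = sqrt(-2)

Step 3 takes the square root of -2, which is negative. In the real number system, the square root of a negative number is undefined. The equation x^2 + 2 = 0 has no real solutions. Square roots of negative numbers only exist in the complex numbers.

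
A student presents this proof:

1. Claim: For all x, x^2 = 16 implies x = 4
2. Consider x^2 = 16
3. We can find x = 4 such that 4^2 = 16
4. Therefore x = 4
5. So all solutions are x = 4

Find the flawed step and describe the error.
Step 4: Therefore x = 4

Step 4 incorrectly concludes that x = 4 is the only solution. The proof shows that x = 4 is A solution (existence), but does not show it is the ONLY solution (uniqueness). In fact, x = -4 is also a solution since (-4)^2 = 16. Finding one solution doesn't prove there are no others.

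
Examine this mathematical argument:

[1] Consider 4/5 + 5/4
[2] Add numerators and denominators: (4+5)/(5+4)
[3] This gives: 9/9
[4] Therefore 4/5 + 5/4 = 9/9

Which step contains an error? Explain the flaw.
Step 2: Add numerators and denominators: (4+5)/(5+4)

Step 2 incorrectly adds fractions by separately adding numerators and denominators. This is wrong. The correct method requires a common denominator: 4/5 + 5/4 = (4×4 + 5×5)/(5×4) = 41/20 = 41/20. The method used gives 9/9, which is different.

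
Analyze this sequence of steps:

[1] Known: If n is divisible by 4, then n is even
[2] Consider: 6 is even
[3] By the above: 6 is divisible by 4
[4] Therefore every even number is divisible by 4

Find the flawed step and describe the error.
Step 3: By the above: 6 is divisible by 4

Step 3 commits the fallacy of affirming the consequent. The known fact 'divisible by 4 → even' does NOT imply 'even → divisible by 4'. That would be the converse, which is false. For example, 6 is even but 6 ÷ 4 = 1.50, which is not an integer.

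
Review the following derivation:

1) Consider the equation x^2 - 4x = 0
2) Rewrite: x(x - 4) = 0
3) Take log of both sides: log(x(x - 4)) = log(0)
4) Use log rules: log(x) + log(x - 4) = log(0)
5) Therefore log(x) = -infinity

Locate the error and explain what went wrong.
Step 3: Take log of both sides: log(x(x - 4)) = log(0)

Step 3 takes the logarithm of both sides, resulting in log(0) on the right side. The logarithm is only defined for positive numbers; log(0) is undefined (approaches negative infinity). This operation is invalid.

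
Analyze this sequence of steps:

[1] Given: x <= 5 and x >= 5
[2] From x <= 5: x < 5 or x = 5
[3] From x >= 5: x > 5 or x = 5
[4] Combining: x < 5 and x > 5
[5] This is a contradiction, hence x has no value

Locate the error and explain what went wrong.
Step 4: Combining: x < 5 and x > 5

Step 4 incorrectly combines the conditions. From x <= 5 and x >= 5, the intersection is x = 5. The error treats the 'or' cases as 'and' requirements. The correct conclusion is that x = 5 is the unique solution, not that no solution exists.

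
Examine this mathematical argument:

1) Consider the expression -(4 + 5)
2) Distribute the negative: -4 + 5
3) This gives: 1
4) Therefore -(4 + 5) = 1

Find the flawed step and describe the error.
Step 2: Distribute the negative: -4 + 5

Step 2 incorrectly distributes the negative sign. The correct distribution is -(4 + 5) = -4 - 5 = -9. The negative must be applied to both terms, not just the first. The error treats -(4 + 5) as -4 + 5, which equals 1 instead of -9.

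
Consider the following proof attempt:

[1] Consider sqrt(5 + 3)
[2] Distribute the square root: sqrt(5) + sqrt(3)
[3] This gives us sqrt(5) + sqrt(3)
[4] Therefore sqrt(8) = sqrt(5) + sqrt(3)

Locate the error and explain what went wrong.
Step 2: Distribute the square root: sqrt(5) + sqrt(3)

Step 2 incorrectly 'distributes' the square root over addition. The square root function does not distribute: sqrt(a + b) ≠ sqrt(a) + sqrt(b). In fact, sqrt(5 + 3) = sqrt(8) ≈ 2.8284, while sqrt(5) + sqrt(3) ≈ 3.9681.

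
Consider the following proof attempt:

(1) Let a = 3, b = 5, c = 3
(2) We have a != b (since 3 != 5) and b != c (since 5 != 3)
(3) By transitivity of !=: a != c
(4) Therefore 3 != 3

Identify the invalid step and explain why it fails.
Step 3: By transitivity of !=: a != c

Step 3 incorrectly applies transitivity to the '!=' relation. Transitivity states: if a R b and b R c, then a R c. However, '!=' is not transitive. Counterexample: 3 != 5 and 5 != 3, but 3 = 3 (both equal 3). Transitivity holds for relations like <, <=, =, but not for !=.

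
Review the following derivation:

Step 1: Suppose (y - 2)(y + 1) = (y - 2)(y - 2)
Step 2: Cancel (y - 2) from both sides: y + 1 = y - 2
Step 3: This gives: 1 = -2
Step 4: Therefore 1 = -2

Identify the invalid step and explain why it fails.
Step 2: Cancel (y - 2) from both sides: y + 1 = y - 2

Step 2 cancels (y - 2) from both sides. This is only valid if (y - 2) ≠ 0, i.e., y ≠ 2. When y = 2, both sides equal zero regardless of the other factors. The correct approach requires considering y = 2 as a separate case.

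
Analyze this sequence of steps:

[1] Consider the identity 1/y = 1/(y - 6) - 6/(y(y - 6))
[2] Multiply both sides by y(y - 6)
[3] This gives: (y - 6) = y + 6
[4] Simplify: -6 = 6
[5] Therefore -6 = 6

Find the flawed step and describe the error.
Step 3: This gives: (y - 6) = y + 6

Step 3 makes a sign error when clearing denominators. Multiplying -6/(y(y - 6)) by y(y - 6) gives -6, not +6. The correct result is (y - 6) = y - 6, which is trivially true, not (y - 6) = y + 6. (Step 1 is a valid identity: 1/(y - 6) - 6/(y(y - 6)) = (y - 6)/(y(y - 6)) = 1/y.)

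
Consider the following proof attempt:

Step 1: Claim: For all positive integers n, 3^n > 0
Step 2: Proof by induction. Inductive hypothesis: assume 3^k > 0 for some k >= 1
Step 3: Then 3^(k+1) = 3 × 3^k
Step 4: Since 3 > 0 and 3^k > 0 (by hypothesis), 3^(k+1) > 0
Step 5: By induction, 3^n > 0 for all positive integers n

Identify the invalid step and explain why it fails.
Step 5: By induction, 3^n > 0 for all positive integers n

Step 5 concludes the proof by induction, but no base case was ever established. A valid induction proof requires: (1) a base case proving 3^1 > 0, and (2) an inductive step showing IF 3^k > 0 THEN 3^(k+1) > 0. Steps 2-4 correctly establish the inductive step, but without the base case the conclusion in step 5 does not follow.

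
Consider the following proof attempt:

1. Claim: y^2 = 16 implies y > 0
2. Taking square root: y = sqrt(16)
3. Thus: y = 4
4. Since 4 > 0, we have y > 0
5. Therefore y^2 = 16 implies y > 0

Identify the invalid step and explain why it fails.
Step 2: Taking square root: y = sqrt(16)

Step 2 takes the square root and assumes the positive root only. The equation y^2 = 16 actually has two solutions: y = 4 and y = -4. The proof silently assumes y > 0 without justification, then uses this assumption to conclude y > 0, which is circular. The counterexample y = -4 shows the claim is false.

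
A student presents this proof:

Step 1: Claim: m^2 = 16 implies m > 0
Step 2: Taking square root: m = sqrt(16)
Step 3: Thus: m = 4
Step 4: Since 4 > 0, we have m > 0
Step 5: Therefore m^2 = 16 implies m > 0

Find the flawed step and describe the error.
Step 2: Taking square root: m = sqrt(16)

Step 2 takes the square root and assumes the positive root only. The equation m^2 = 16 actually has two solutions: m = 4 and m = -4. The proof silently assumes m > 0 without justification, then uses this assumption to conclude m > 0, which is circular. The counterexample m = -4 shows the claim is false.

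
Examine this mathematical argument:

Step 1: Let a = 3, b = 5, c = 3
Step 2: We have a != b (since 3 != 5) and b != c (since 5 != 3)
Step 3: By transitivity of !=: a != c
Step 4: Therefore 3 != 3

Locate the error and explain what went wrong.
Step 3: By transitivity of !=: a != c

Step 3 incorrectly applies transitivity to the '!=' relation. Transitivity states: if a R b and b R c, then a R c. However, '!=' is not transitive. Counterexample: 3 != 5 and 5 != 3, but 3 = 3 (both equal 3). Transitivity holds for relations like <, <=, =, but not for !=.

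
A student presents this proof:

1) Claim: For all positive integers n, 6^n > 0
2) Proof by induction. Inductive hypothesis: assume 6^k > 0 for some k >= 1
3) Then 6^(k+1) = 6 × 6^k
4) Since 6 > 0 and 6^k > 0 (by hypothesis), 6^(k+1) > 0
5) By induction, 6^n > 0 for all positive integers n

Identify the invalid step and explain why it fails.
Step 5: By induction, 6^n > 0 for all positive integers n

Step 5 concludes the proof by induction, but no base case was ever established. A valid induction proof requires: (1) a base case proving 6^1 > 0, and (2) an inductive step showing IF 6^k > 0 THEN 6^(k+1) > 0. Steps 2-4 correctly establish the inductive step, but without the base case the conclusion in step 5 does not follow.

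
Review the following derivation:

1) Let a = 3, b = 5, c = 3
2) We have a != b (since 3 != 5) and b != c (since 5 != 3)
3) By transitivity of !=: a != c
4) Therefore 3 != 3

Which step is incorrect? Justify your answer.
Step 3: By transitivity of !=: a != c

Step 3 incorrectly applies transitivity to the '!=' relation. Transitivity states: if a R b and b R c, then a R c. However, '!=' is not transitive. Counterexample: 3 != 5 and 5 != 3, but 3 = 3 (both equal 3). Transitivity holds for relations like <, <=, =, but not for !=.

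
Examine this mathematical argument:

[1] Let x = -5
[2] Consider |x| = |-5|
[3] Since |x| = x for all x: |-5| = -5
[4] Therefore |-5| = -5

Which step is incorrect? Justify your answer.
Step 3: Since |x| = x for all x: |-5| = -5

Step 3 incorrectly states that |x| = x for all x. The correct definition is |x| = x when x >= 0, and |x| = -x when x < 0. Since -5 < 0, we have |-5| = -(-5) = 5, not -5.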